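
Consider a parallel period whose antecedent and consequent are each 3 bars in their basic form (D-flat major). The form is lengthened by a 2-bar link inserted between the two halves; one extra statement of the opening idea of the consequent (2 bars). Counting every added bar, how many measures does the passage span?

Basic parallel period: 3 + 3 = 6 bars.
6 (basic form) + 2 (link) + 2 (extra statement) = 10.

10 measures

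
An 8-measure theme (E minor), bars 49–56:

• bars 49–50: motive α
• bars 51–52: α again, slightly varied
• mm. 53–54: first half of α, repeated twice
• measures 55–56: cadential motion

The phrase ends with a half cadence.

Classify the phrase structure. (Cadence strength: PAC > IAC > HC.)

sentence

Basic idea (mm. 49–50) + its repetition (measures 51–52) form the presentation; fragmentation and cadence (bars 53–56) form the continuation — the 8-bar whole is a sentence.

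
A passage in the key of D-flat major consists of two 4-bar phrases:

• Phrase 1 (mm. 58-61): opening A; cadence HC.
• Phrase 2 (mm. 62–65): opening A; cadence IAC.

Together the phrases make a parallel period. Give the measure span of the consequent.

measures 62–65

The phrase ending with the weaker cadence (half cadence) is the antecedent; the one ending more conclusively (imperfect authentic cadence) is the consequent. The consequent is measures 62–65.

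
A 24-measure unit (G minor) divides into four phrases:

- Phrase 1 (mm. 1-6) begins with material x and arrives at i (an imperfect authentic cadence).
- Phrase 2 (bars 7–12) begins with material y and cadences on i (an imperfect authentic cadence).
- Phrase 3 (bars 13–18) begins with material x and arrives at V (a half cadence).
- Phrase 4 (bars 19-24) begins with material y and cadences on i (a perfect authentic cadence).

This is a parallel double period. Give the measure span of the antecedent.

measures 1–12

In a double period the first pair of phrases (ending imperfect authentic cadence) is the large antecedent and the second pair (ending perfect authentic cadence) is the large consequent; the antecedent is measures 1–12.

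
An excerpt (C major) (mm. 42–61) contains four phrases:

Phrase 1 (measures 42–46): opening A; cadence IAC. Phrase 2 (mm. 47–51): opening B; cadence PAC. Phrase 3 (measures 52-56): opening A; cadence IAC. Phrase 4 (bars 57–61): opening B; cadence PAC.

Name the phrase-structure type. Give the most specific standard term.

repeated period

The cadence pattern IAC–PAC–IAC–PAC is weak–strong twice, and phrases 3–4 restate phrases 1–2: a period heard twice, not a double period (which would end weakly at phrase 2).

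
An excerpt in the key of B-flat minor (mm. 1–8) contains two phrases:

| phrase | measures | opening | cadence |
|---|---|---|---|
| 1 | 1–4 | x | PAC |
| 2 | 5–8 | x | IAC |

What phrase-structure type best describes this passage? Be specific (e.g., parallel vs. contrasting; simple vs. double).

The second phrase closes with an imperfect authentic cadence, which is not stronger than the first phrase's perfect authentic cadence; without a weak→strong cadential pair there is no antecedent–consequent relationship, so this is a phrase group rather than a period.

phrase group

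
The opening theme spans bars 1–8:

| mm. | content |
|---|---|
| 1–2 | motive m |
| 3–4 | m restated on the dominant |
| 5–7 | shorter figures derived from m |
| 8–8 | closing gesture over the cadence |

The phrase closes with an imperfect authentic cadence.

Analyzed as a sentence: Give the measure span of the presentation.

The presentation of a sentence is the basic idea (mm. 1–2) plus its repetition (bars 3-4); the presentation is therefore measures 1–4.

measures 1–4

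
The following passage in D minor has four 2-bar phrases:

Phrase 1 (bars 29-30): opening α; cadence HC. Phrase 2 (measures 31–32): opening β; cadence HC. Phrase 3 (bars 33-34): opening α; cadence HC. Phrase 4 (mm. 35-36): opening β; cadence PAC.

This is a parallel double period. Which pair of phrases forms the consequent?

In a double period the first pair of phrases (ending half cadence) is the large antecedent and the second pair (ending perfect authentic cadence) is the large consequent; the consequent is phrases 3 and 4.

phrases 3 and 4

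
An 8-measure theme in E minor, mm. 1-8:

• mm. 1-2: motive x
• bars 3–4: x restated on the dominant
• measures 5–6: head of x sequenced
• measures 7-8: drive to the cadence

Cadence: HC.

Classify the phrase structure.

sentence

Basic idea (bars 1–2) + its repetition (mm. 3-4) form the presentation; fragmentation and cadence (bars 5-8) form the continuation — the 8-bar whole is a sentence.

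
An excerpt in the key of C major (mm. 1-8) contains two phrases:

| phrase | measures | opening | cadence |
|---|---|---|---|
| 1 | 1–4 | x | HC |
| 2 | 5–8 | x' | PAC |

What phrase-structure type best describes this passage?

Phrase 1 ends with a half cadence (weaker) and phrase 2 with a perfect authentic cadence (stronger): antecedent + consequent = a period.
The two phrases open with the same material (x / x'), so the period is parallel.

parallel period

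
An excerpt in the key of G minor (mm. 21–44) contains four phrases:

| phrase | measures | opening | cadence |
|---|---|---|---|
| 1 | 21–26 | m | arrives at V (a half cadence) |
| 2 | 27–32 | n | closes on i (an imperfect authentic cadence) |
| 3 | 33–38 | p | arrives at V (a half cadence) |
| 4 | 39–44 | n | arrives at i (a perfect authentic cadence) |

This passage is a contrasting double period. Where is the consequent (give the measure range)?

In a double period the four phrases pair into a large antecedent (phrases 1–2, ending imperfect authentic cadence) and a large consequent (phrases 3–4, ending perfect authentic cadence). The consequent spans mm. 33–44.

measures 33–44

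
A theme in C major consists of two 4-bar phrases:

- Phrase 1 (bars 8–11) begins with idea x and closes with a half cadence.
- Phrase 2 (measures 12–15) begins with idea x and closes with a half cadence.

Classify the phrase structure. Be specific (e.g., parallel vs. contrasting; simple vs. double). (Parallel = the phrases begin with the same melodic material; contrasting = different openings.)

repeated phrase

Both phrases have the same opening (x) and the same cadence (half cadence): the second is a restatement, not a consequent, so this is a repeated phrase rather than a period.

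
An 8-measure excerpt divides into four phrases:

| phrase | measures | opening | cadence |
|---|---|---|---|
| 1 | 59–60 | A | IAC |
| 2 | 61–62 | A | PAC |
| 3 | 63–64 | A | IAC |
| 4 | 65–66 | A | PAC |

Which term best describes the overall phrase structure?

repeated period

The cadence pattern IAC–PAC–IAC–PAC is weak–strong twice, and phrases 3–4 restate phrases 1–2: a period heard twice, not a double period (which would end weakly at phrase 2).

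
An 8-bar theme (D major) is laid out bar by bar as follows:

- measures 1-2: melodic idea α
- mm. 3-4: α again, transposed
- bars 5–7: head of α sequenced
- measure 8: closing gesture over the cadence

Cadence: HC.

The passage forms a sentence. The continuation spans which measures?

After the presentation (bars 1-4), the continuation covers the fragmentation through the cadence: mm. 5–8.

measures 5–8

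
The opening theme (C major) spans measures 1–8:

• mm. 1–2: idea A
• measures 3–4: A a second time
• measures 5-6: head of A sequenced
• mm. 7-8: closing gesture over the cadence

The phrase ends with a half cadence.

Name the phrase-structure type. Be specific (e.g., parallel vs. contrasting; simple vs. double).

sentence

Basic idea (mm. 1–2) + its repetition (bars 3–4) form the presentation; fragmentation and cadence (mm. 5–8) form the continuation — the 8-bar whole is a sentence.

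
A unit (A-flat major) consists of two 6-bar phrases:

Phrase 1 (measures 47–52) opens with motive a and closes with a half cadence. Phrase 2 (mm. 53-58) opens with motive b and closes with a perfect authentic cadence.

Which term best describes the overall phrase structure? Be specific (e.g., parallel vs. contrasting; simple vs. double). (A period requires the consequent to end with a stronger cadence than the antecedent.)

Phrase 1 ends with a half cadence (weaker) and phrase 2 with a perfect authentic cadence (stronger): antecedent + consequent = a period.
The two phrases open with different material (a / b), so the period is contrasting.

contrasting period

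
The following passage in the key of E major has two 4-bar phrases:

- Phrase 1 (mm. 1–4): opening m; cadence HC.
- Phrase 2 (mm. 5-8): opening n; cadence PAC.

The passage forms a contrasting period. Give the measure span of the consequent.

measures 5–8

The phrase ending with the weaker cadence (half cadence) is the antecedent; the one ending more conclusively (perfect authentic cadence) is the consequent. The consequent is measures 5–8.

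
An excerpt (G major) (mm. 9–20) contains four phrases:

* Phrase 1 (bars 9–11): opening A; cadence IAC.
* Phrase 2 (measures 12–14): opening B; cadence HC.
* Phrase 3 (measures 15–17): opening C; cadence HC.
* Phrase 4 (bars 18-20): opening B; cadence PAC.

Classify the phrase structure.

Four phrases in two halves: the first half (mm. 9–14) ends with a half cadence, the second (mm. 15–20) with a perfect authentic cadence — a large antecedent–consequent pair, i.e. a double period.
Phrase 3 begins with different material from phrase 1, making it contrasting.

contrasting double period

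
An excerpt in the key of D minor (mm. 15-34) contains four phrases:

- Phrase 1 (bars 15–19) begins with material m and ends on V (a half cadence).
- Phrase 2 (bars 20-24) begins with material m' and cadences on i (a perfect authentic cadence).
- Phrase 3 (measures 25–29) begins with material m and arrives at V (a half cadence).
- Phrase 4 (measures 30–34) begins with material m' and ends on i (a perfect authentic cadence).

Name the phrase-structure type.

repeated period

The cadence pattern HC–PAC–HC–PAC is weak–strong twice, and phrases 3–4 restate phrases 1–2: a period heard twice, not a double period (which would end weakly at phrase 2).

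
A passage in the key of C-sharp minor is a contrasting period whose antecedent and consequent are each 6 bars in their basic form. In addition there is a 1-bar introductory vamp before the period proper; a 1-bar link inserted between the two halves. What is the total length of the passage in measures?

14 measures

Basic contrasting period: 6 + 6 = 12 bars.
12 (basic form) + 1 (introduction) + 1 (link) = 14.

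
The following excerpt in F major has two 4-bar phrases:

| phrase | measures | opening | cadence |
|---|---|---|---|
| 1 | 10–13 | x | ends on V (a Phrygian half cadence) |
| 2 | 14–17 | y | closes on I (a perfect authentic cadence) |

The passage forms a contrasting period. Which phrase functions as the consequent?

The phrase ending with the weaker cadence (Phrygian half cadence) is the antecedent; the one ending more conclusively (perfect authentic cadence) is the consequent. The consequent is phrase 2.

phrase 2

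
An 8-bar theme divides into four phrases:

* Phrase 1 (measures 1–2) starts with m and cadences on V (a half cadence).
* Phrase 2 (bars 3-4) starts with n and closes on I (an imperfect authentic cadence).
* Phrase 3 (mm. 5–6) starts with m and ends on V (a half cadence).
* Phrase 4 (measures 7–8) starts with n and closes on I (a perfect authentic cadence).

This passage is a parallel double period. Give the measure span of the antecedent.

In a double period the four phrases pair into a large antecedent (phrases 1–2, ending imperfect authentic cadence) and a large consequent (phrases 3–4, ending perfect authentic cadence). The antecedent spans mm. 1–4.

measures 1–4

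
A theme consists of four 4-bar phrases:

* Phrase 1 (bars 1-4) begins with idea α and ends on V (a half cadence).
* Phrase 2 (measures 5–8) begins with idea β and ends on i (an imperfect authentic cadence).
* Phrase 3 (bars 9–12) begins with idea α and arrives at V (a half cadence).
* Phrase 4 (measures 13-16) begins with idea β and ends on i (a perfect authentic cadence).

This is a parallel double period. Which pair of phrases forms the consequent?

In a double period the first pair of phrases (ending imperfect authentic cadence) is the large antecedent and the second pair (ending perfect authentic cadence) is the large consequent; the consequent is phrases 3 and 4.

phrases 3 and 4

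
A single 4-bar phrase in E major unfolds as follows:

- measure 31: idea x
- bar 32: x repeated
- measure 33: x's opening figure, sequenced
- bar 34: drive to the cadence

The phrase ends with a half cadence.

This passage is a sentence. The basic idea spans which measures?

measures 31–31

The presentation of a sentence is the basic idea (measure 31) plus its repetition (m. 32); the basic idea is therefore m. 31.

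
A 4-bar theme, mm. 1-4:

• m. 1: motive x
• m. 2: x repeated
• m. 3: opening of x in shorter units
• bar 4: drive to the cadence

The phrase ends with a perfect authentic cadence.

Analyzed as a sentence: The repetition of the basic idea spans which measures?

The presentation of a sentence is the basic idea (bar 1) plus its repetition (bar 2); the repetition of the basic idea is therefore measure 2.

measures 2–2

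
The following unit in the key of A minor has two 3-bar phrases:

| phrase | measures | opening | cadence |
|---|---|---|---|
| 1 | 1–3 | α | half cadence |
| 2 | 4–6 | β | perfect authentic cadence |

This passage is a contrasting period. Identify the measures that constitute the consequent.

The antecedent is the phrase ending with the weaker cadence (half cadence, phrase 1) and the consequent the one ending more conclusively (perfect authentic cadence, phrase 2); the consequent is mm. 4–6.

measures 4–6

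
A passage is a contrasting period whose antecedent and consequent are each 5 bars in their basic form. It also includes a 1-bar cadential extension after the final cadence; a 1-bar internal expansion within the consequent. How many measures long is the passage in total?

Basic contrasting period: 5 + 5 = 10 bars.
10 (basic form) + 1 (cadential extension) + 1 (internal expansion) = 12.

12 measures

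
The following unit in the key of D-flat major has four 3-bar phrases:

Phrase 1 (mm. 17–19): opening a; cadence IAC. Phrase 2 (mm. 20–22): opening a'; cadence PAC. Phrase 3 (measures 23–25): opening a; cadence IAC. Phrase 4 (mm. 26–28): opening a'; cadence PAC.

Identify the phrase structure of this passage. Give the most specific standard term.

repeated period

The cadence pattern IAC–PAC–IAC–PAC is weak–strong twice, and phrases 3–4 restate phrases 1–2: a period heard twice, not a double period (which would end weakly at phrase 2).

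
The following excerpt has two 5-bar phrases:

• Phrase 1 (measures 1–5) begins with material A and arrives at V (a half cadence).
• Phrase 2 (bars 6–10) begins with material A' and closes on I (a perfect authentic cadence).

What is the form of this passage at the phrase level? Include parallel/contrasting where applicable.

Phrase 1 ends with a half cadence (weaker) and phrase 2 with a perfect authentic cadence (stronger): antecedent + consequent = a period.
The two phrases open with the same material (A / A'), so the period is parallel.

parallel period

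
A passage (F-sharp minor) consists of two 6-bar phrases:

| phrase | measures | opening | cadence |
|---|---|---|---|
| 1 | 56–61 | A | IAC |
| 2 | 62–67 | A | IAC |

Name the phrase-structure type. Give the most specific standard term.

repeated phrase

Both phrases have the same opening (A) and the same cadence (imperfect authentic cadence): the second is a restatement, not a consequent, so this is a repeated phrase rather than a period.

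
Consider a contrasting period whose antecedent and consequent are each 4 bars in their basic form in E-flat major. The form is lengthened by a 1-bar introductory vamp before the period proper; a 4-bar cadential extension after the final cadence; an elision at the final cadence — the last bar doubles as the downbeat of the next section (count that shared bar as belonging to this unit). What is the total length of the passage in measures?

Basic contrasting period: 4 + 4 = 8 bars.
8 (basic form) + 1 (introduction) + 4 (cadential extension) = 13.
The elision shares a bar with the next section but does not change this unit's count.

13 measures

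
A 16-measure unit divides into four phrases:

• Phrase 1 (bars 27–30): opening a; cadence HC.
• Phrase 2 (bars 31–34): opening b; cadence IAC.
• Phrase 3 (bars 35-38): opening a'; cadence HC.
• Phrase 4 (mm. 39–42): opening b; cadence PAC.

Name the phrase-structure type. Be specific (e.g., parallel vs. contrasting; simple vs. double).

Four phrases in two halves: the first half (mm. 27–34) ends with an imperfect authentic cadence, the second (mm. 35–42) with a perfect authentic cadence — a large antecedent–consequent pair, i.e. a double period.
Phrase 3 begins with the same material as phrase 1, making it parallel.

parallel double period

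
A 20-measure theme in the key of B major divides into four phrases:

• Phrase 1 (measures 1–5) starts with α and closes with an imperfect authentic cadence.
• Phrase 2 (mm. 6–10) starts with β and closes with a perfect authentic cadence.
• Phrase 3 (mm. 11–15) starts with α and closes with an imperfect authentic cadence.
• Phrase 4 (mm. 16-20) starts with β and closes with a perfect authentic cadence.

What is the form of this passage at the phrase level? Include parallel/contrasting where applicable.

The cadence pattern IAC–PAC–IAC–PAC is weak–strong twice, and phrases 3–4 restate phrases 1–2: a period heard twice, not a double period (which would end weakly at phrase 2).

repeated period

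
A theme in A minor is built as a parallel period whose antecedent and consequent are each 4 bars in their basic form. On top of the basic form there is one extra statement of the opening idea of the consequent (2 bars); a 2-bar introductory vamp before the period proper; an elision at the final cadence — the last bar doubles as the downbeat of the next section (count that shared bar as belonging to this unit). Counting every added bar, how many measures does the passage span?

12 measures

Basic parallel period: 4 + 4 = 8 bars.
8 (basic form) + 2 (extra statement) + 2 (introduction) = 12.
The elision shares a bar with the next section but does not change this unit's count.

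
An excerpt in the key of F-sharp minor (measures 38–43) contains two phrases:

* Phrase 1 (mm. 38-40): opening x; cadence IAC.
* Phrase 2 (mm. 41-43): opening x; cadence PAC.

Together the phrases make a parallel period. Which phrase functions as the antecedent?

The phrase ending with the weaker cadence (imperfect authentic cadence) is the antecedent; the one ending more conclusively (perfect authentic cadence) is the consequent. The antecedent is phrase 1.

phrase 1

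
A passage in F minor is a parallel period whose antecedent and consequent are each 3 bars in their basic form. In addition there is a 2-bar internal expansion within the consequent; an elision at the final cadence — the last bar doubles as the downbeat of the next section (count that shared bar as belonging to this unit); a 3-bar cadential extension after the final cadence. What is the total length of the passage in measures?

11 measures

Basic parallel period: 3 + 3 = 6 bars.
6 (basic form) + 2 (internal expansion) + 3 (cadential extension) = 11.
The elision shares a bar with the next section but does not change this unit's count.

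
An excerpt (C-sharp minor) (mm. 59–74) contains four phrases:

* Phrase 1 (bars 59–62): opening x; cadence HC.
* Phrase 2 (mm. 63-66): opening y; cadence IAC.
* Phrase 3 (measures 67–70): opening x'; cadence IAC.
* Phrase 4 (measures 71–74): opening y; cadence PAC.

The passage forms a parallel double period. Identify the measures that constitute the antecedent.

In a double period the four phrases pair into a large antecedent (phrases 1–2, ending imperfect authentic cadence) and a large consequent (phrases 3–4, ending perfect authentic cadence). The antecedent spans measures 59–66.

measures 59–66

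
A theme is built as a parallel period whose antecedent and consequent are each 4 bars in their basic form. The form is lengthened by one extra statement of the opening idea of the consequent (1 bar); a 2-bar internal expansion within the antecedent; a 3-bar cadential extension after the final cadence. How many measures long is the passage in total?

14 measures

Basic parallel period: 4 + 4 = 8 bars.
8 (basic form) + 1 (extra statement) + 2 (internal expansion) + 3 (cadential extension) = 14.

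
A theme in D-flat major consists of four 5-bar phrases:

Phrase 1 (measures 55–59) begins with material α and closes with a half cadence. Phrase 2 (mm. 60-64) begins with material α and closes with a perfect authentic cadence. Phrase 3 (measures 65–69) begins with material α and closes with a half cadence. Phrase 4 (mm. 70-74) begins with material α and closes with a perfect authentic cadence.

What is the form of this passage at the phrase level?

The cadence pattern HC–PAC–HC–PAC is weak–strong twice, and phrases 3–4 restate phrases 1–2: a period heard twice, not a double period (which would end weakly at phrase 2).

repeated period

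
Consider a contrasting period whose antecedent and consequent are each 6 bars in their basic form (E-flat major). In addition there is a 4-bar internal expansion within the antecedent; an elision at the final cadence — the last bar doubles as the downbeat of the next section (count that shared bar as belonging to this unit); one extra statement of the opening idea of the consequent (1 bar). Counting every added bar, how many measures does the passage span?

Basic contrasting period: 6 + 6 = 12 bars.
12 (basic form) + 4 (internal expansion) + 1 (extra statement) = 17.
The elision shares a bar with the next section but does not change this unit's count.

17 measures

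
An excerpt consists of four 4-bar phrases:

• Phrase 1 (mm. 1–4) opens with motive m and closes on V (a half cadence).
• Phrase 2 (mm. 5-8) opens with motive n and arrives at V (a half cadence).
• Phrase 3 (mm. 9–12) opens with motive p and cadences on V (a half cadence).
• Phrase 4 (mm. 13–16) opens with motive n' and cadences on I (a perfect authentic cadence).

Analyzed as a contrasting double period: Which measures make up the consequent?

In a double period the four phrases pair into a large antecedent (phrases 1–2, ending half cadence) and a large consequent (phrases 3–4, ending perfect authentic cadence). The consequent spans measures 9–16.

measures 9–16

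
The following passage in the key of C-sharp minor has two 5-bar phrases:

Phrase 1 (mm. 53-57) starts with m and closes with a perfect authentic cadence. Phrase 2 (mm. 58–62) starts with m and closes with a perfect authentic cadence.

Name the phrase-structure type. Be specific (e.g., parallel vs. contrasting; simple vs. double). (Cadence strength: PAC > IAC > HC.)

Both phrases have the same opening (m) and the same cadence (perfect authentic cadence): the second is a restatement, not a consequent, so this is a repeated phrase rather than a period.

repeated phrase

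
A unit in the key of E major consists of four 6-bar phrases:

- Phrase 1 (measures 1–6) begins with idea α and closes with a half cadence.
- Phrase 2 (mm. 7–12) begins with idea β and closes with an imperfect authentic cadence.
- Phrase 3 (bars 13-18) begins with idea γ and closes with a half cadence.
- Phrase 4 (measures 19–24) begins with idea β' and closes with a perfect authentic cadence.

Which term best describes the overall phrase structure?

Four phrases in two halves: the first half (measures 1-12) ends with an imperfect authentic cadence, the second (mm. 13–24) with a perfect authentic cadence — a large antecedent–consequent pair, i.e. a double period.
Phrase 3 begins with different material from phrase 1, making it contrasting.

contrasting double period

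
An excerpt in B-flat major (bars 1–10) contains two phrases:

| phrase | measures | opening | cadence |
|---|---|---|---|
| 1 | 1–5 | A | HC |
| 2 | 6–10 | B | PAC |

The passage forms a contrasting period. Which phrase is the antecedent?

The phrase ending with the weaker cadence (half cadence) is the antecedent; the one ending more conclusively (perfect authentic cadence) is the consequent. The antecedent is phrase 1.

phrase 1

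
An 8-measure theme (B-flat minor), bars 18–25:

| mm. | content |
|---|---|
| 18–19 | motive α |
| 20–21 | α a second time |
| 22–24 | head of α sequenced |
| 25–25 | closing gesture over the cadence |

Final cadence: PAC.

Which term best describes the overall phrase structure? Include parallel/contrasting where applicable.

sentence

Basic idea (mm. 18–19) + its repetition (bars 20–21) form the presentation; fragmentation and cadence (measures 22–25) form the continuation — the 8-bar whole is a sentence.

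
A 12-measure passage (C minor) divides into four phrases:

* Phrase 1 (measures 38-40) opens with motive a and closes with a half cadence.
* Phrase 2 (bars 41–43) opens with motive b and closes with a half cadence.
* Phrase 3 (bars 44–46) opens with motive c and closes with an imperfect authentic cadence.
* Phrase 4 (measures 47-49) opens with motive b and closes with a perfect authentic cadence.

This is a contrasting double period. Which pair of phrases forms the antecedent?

In a double period the first pair of phrases (ending half cadence) is the large antecedent and the second pair (ending perfect authentic cadence) is the large consequent; the antecedent is phrases 1 and 2.

phrases 1 and 2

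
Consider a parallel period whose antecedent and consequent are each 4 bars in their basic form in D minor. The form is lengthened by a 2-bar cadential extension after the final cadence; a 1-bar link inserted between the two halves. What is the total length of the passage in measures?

Basic parallel period: 4 + 4 = 8 bars.
8 (basic form) + 2 (cadential extension) + 1 (link) = 11.

11 measures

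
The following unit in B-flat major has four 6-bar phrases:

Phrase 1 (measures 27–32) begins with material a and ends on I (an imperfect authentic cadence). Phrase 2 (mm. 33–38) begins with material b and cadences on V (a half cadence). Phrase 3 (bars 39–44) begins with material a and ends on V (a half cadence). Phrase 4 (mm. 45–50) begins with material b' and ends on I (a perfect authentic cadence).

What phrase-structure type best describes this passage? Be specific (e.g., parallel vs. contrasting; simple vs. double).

Four phrases in two halves: the first half (bars 27–38) ends with a half cadence, the second (bars 39–50) with a perfect authentic cadence — a large antecedent–consequent pair, i.e. a double period.
Phrase 3 begins with the same material as phrase 1, making it parallel.

parallel double period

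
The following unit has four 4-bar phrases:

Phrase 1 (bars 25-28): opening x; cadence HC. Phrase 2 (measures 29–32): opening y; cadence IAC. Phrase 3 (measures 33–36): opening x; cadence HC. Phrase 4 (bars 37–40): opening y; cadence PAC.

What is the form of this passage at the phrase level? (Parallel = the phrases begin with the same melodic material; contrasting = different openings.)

parallel double period

Four phrases in two halves: the first half (mm. 25-32) ends with an imperfect authentic cadence, the second (bars 33–40) with a perfect authentic cadence — a large antecedent–consequent pair, i.e. a double period.
Phrase 3 begins with the same material as phrase 1, making it parallel.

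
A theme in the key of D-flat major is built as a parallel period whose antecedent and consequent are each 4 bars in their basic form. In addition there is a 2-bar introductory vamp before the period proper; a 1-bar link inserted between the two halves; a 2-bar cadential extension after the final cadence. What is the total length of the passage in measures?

Basic parallel period: 4 + 4 = 8 bars.
8 (basic form) + 2 (introduction) + 1 (link) + 2 (cadential extension) = 13.

13 measures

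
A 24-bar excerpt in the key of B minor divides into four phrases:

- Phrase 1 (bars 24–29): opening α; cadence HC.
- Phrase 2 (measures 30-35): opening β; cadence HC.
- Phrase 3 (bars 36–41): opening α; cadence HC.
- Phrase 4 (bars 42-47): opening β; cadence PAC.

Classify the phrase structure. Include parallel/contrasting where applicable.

parallel double period

Four phrases in two halves: the first half (mm. 24–35) ends with a half cadence, the second (mm. 36-47) with a perfect authentic cadence — a large antecedent–consequent pair, i.e. a double period.
Phrase 3 begins with the same material as phrase 1, making it parallel.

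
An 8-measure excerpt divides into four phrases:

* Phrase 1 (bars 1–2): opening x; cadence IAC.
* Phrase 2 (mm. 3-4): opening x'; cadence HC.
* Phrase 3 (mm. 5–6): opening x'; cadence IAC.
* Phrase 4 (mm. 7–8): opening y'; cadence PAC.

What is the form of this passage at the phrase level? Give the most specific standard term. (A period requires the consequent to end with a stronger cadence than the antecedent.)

Four phrases in two halves: the first half (mm. 1–4) ends with a half cadence, the second (bars 5-8) with a perfect authentic cadence — a large antecedent–consequent pair, i.e. a double period.
Phrase 3 begins with the same material as phrase 1, making it parallel.

parallel double period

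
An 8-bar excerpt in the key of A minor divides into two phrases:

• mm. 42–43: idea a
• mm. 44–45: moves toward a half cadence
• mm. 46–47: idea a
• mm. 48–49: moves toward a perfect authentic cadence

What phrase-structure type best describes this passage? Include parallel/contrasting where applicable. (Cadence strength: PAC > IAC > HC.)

Phrase 1 ends with a half cadence (weaker) and phrase 2 with a perfect authentic cadence (stronger): antecedent + consequent = a period.
The two phrases open with the same material (a / a), so the period is parallel.

parallel period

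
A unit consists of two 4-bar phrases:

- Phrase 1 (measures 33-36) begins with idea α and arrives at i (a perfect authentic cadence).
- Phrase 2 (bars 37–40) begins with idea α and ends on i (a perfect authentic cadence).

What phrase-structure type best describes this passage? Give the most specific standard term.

repeated phrase

Both phrases have the same opening (α) and the same cadence (perfect authentic cadence): the second is a restatement, not a consequent, so this is a repeated phrase rather than a period.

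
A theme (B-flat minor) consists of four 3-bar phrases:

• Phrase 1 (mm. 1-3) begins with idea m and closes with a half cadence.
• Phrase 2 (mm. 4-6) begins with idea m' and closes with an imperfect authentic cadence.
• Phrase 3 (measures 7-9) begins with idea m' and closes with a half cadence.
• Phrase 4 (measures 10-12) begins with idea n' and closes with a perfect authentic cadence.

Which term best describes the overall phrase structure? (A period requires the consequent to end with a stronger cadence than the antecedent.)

Four phrases in two halves: the first half (mm. 1-6) ends with an imperfect authentic cadence, the second (bars 7-12) with a perfect authentic cadence — a large antecedent–consequent pair, i.e. a double period.
Phrase 3 begins with the same material as phrase 1, making it parallel.

parallel double period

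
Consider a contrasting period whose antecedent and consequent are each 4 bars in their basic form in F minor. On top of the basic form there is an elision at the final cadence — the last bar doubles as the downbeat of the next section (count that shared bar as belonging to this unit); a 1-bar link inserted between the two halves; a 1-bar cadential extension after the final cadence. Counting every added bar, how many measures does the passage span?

10 measures

Basic contrasting period: 4 + 4 = 8 bars.
8 (basic form) + 1 (link) + 1 (cadential extension) = 10.
The elision shares a bar with the next section but does not change this unit's count.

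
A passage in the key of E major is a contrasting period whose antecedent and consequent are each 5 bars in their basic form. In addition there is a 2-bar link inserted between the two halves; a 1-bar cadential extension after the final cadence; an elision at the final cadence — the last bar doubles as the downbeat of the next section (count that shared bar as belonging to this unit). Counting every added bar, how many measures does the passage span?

13 measures

Basic contrasting period: 5 + 5 = 10 bars.
10 (basic form) + 2 (link) + 1 (cadential extension) = 13.
The elision shares a bar with the next section but does not change this unit's count.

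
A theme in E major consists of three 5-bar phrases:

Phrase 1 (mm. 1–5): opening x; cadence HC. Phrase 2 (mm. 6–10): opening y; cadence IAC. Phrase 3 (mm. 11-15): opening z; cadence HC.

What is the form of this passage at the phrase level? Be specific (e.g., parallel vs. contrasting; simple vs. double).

The final phrase closes with a half cadence, which is not stronger than the preceding imperfect authentic cadence; the 3 phrases lack an overall antecedent–consequent design and so form a phrase group.

phrase group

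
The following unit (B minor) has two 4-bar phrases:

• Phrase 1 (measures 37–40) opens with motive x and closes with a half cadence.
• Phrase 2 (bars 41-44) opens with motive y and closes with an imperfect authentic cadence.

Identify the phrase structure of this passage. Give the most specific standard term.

Phrase 1 ends with a half cadence (weaker) and phrase 2 with an imperfect authentic cadence (stronger): antecedent + consequent = a period.
The two phrases open with different material (x / y), so the period is contrasting.

contrasting period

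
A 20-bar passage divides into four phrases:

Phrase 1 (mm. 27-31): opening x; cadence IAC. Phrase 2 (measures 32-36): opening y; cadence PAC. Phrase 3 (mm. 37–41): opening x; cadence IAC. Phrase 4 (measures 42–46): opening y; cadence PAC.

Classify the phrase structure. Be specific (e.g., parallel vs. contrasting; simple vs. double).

The cadence pattern IAC–PAC–IAC–PAC is weak–strong twice, and phrases 3–4 restate phrases 1–2: a period heard twice, not a double period (which would end weakly at phrase 2).

repeated period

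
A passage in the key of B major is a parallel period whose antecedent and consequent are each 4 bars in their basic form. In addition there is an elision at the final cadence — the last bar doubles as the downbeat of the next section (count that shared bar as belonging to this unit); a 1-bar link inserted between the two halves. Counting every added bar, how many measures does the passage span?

Basic parallel period: 4 + 4 = 8 bars.
8 (basic form) + 1 (link) = 9.
The elision shares a bar with the next section but does not change this unit's count.

9 measures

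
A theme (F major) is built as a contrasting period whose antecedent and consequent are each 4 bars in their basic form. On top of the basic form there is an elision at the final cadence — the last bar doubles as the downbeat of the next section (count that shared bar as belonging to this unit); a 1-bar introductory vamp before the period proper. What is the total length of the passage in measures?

Basic contrasting period: 4 + 4 = 8 bars.
8 (basic form) + 1 (introduction) = 9.
The elision shares a bar with the next section but does not change this unit's count.

9 measures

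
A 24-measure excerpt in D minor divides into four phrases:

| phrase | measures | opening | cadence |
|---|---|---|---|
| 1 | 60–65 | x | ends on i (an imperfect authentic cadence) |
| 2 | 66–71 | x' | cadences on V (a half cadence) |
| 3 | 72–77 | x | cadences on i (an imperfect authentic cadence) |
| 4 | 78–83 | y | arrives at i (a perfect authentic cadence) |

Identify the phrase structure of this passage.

parallel double period

Four phrases in two halves: the first half (measures 60–71) ends with a half cadence, the second (measures 72–83) with a perfect authentic cadence — a large antecedent–consequent pair, i.e. a double period.
Phrase 3 begins with the same material as phrase 1, making it parallel.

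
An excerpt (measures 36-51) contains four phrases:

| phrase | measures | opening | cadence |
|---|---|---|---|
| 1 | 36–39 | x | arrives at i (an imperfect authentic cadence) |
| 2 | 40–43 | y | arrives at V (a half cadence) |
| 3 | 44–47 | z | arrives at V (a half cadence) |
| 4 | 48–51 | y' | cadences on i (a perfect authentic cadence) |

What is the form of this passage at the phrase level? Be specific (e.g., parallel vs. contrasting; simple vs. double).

Four phrases in two halves: the first half (mm. 36–43) ends with a half cadence, the second (mm. 44-51) with a perfect authentic cadence — a large antecedent–consequent pair, i.e. a double period.
Phrase 3 begins with different material from phrase 1, making it contrasting.

contrasting double period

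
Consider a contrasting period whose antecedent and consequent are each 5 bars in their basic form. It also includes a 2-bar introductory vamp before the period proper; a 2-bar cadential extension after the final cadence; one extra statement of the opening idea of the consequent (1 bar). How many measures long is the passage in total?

15 measures

Basic contrasting period: 5 + 5 = 10 bars.
10 (basic form) + 2 (introduction) + 2 (cadential extension) + 1 (extra statement) = 15.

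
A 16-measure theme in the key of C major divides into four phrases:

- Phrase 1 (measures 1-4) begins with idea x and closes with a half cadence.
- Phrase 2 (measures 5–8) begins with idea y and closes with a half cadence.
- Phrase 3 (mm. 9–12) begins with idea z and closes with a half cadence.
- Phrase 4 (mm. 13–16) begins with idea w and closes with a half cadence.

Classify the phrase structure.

Phrase 4 ends with a half cadence, no stronger than phrase 2's half cadence, so the four phrases do not form a double period; nor do phrases 3–4 duplicate 1–2, so it is not a repeated period. With no phrase reaching a conclusive cadence, the passage is a phrase group.

phrase group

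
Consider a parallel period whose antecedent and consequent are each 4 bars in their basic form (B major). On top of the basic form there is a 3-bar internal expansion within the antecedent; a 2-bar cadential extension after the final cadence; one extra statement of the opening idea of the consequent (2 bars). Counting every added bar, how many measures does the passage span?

Basic parallel period: 4 + 4 = 8 bars.
8 (basic form) + 3 (internal expansion) + 2 (cadential extension) + 2 (extra statement) = 15.

15 measures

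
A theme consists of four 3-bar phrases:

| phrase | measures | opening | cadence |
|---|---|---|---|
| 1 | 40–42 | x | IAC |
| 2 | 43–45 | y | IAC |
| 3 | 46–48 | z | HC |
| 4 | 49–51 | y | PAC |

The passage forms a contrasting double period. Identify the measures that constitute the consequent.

In a double period the four phrases pair into a large antecedent (phrases 1–2, ending imperfect authentic cadence) and a large consequent (phrases 3–4, ending perfect authentic cadence). The consequent spans measures 46–51.

measures 46–51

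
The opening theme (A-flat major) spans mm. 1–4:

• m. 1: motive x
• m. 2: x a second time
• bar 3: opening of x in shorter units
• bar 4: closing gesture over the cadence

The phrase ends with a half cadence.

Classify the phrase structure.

sentence

Basic idea (measure 1) + its repetition (bar 2) form the presentation; fragmentation and cadence (bars 3-4) form the continuation — the 4-bar whole is a sentence.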